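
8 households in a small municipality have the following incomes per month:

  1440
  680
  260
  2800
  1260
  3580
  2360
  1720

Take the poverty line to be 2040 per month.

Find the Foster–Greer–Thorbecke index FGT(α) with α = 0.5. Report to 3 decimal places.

0.413

Below z: 260, 680, 1260, 1440, 1720 (q = 5 of N = 8).
Shortfall ratios: (2040−260)/2040 = 0.8725; (2040−680)/2040 = 0.6667; (2040−1260)/2040 = 0.3824; (2040−1440)/2040 = 0.2941; (2040−1720)/2040 = 0.1569.
Raised to α = 0.5: 0.93410; 0.81650; 0.61835; 0.54233; 0.39606.
Sum = 3.307332; FGT(0.5) = 3.307332 / 8 = 0.413.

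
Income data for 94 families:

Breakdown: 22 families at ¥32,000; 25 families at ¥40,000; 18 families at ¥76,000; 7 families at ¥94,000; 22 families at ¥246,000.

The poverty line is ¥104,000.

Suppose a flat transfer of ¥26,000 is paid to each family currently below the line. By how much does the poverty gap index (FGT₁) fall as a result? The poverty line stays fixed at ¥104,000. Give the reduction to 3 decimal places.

Before: below the line — 22×¥32,000, 25×¥40,000, 18×¥76,000, 7×¥94,000; poverty gap index (FGT₁) = 0.38441.
After the ¥26,000 transfer: below the line — 22×¥58,000, 25×¥66,000, 18×¥102,000; poverty gap index (FGT₁) = 0.20438.
Reduction = 0.38441 − 0.20438 = 0.180.

0.180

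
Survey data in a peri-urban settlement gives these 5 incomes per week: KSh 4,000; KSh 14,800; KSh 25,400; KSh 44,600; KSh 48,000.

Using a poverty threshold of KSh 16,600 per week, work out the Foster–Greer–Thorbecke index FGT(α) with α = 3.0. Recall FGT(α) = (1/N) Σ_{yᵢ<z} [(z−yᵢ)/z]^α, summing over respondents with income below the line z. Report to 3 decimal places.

Below z: KSh 4,000, KSh 14,800 (q = 2 of N = 5).
Shortfall ratios: (16600−4000)/16600 = 0.7590; (16600−14800)/16600 = 0.1084.
Raised to α = 3.0: 0.43731; 0.00127.
Sum = 0.438583; FGT(3.0) = 0.438583 / 5 = 0.088.

0.088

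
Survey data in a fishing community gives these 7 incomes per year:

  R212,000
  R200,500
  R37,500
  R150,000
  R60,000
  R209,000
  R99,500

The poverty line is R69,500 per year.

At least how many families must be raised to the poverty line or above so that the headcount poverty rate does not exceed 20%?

Currently q = 2 of N = 7 are below the line (H = 0.286).
A headcount ratio of at most 20% allows at most ⌊0.20 × 7⌋ = 1 poor families.
So at least 2 − 1 = 1 must be lifted.

1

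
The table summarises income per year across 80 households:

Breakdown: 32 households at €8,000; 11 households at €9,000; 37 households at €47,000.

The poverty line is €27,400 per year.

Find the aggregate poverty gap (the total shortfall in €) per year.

€823,200

Below the line: 32×€8,000, 11×€9,000 (q = 43 of N = 80).
Individual gaps: 32×(27400−8000) = 620800; 11×(27400−9000) = 202400.
Aggregate gap = €823,200.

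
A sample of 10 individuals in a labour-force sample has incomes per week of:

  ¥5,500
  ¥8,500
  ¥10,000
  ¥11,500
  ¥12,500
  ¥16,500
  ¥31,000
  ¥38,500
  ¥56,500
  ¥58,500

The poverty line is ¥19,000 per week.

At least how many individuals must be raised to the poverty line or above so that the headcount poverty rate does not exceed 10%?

6 of the 10 individuals are poor, so H = 6/10 = 0.600.
A headcount ratio of at most 10% allows at most ⌊0.10 × 10⌋ = 1 poor individuals.
So at least 6 − 1 = 5 must be lifted.

5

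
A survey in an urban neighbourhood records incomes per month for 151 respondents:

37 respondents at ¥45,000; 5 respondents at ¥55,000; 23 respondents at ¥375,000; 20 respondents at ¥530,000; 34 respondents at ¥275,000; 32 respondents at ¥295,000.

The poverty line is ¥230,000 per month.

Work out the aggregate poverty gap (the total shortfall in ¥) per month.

¥7,720,000

Below the line: 37×¥45,000, 5×¥55,000 (q = 42 of N = 151).
Individual gaps: 37×(230000−45000) = 6845000; 5×(230000−55000) = 875000.
Aggregate gap = ¥7,720,000.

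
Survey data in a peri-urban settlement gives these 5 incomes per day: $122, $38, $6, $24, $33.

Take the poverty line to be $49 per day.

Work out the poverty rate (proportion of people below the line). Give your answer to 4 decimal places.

0.8000

4 of the 5 people have income below $49.
H = 4/5 = 0.8000.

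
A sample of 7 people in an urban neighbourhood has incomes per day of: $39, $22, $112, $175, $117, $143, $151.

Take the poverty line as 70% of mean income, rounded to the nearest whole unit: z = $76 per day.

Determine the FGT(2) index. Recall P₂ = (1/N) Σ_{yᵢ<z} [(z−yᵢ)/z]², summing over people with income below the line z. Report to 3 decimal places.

0.106

Below z: $22, $39 (q = 2 of N = 7).
Shortfall ratios: (76−22)/76 = 0.7105; (76−39)/76 = 0.4868.
Squared: 0.5048; 0.2370.
Sum = 0.741863; P₂ = 0.741863 / 7 = 0.106.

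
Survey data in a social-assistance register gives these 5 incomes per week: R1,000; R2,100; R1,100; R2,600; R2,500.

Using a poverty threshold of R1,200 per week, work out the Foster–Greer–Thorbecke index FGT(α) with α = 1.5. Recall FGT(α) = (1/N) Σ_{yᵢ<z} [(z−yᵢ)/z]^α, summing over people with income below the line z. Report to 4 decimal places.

Below z: R1,000, R1,100 (q = 2 of N = 5).
Gap ratios (z−y)/z: (1200−1000)/1200 = 0.1667; (1200−1100)/1200 = 0.0833.
Raised to α = 1.5: 0.06804; 0.02406.
Sum = 0.092098; FGT(1.5) = 0.092098 / 5 = 0.0184.

0.0184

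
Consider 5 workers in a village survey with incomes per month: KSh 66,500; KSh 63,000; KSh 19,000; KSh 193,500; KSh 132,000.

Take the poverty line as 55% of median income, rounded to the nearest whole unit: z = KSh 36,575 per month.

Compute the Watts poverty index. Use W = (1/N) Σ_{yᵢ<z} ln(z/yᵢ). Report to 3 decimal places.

Below z: KSh 19,000 (q = 1 of N = 5).
Log shortfalls: ln(36575/19000) = 0.6549.
W = 0.654926 / 5 = 0.131.

0.131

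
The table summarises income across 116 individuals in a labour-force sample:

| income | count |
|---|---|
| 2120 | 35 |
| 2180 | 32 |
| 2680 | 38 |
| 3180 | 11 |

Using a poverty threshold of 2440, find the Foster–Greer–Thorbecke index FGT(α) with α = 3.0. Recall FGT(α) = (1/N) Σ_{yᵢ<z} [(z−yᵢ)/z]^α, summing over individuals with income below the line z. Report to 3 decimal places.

0.001

Incomes under z: 35×2120, 32×2180 (q = 67 of N = 116).
Gap ratios (z−y)/z: (2440−2120)/2440 = 0.1311 (×35); (2440−2180)/2440 = 0.1066 (×32).
Raised to α = 3.0: 0.00226 (×35); 0.00121 (×32).
Sum = 0.117666; FGT(3.0) = 0.117666 / 116 = 0.001.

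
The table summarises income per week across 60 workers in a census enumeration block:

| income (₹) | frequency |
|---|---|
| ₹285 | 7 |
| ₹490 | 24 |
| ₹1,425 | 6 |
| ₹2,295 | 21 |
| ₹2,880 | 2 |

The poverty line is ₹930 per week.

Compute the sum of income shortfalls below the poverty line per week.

Below z: 7×₹285, 24×₹490 (q = 31 of N = 60).
Individual gaps: 7×(930−285) = 4515; 24×(930−490) = 10560.
Aggregate gap = ₹15,075.

₹15,075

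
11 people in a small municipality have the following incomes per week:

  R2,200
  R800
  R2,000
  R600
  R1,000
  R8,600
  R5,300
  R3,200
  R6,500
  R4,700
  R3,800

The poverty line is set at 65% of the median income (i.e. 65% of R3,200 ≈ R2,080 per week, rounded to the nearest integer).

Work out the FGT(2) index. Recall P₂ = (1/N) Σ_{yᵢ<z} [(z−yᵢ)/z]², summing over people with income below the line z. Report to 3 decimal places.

Incomes under z: R600, R800, R1,000, R2,000 (q = 4 of N = 11).
Shortfall ratios: (2080−600)/2080 = 0.7115; (2080−800)/2080 = 0.6154; (2080−1000)/2080 = 0.5192; (2080−2000)/2080 = 0.0385.
Squared: 0.5063; 0.3787; 0.2696; 0.0015.
Sum = 1.156065; P₂ = 1.156065 / 11 = 0.105.

0.105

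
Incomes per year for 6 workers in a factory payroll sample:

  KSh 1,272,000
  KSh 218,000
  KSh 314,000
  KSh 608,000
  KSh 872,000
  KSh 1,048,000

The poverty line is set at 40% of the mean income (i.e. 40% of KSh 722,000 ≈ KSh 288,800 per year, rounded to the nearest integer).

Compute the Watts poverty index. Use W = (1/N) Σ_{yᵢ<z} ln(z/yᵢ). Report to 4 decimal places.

Incomes under z: KSh 218,000 (q = 1 of N = 6).
Log shortfalls: ln(288800/218000) = 0.2812.
W = 0.281239 / 6 = 0.0469.

0.0469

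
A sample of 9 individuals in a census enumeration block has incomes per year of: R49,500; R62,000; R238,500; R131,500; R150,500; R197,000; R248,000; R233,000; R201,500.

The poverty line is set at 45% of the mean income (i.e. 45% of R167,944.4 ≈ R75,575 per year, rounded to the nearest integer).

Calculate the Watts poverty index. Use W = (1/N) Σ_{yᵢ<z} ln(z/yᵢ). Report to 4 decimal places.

0.0690

Below z: R49,500, R62,000 (q = 2 of N = 9).
Log gaps: ln(75575/49500) = 0.4232; ln(75575/62000) = 0.1980.
W = 0.621144 / 9 = 0.0690.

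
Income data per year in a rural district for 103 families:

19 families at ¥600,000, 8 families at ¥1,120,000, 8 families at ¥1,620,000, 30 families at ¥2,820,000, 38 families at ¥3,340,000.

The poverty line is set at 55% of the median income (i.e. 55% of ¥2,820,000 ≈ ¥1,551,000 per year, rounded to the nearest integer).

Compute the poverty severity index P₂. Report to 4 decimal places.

Incomes under z: 19×¥600,000, 8×¥1,120,000 (q = 27 of N = 103).
Gap ratios (z−y)/z: (1551000−600000)/1551000 = 0.6132 (×19); (1551000−1120000)/1551000 = 0.2779 (×8).
Squared: 0.3760 (×19); 0.0772 (×8).
Sum = 7.760933; P₂ = 7.760933 / 103 = 0.0753.

0.0753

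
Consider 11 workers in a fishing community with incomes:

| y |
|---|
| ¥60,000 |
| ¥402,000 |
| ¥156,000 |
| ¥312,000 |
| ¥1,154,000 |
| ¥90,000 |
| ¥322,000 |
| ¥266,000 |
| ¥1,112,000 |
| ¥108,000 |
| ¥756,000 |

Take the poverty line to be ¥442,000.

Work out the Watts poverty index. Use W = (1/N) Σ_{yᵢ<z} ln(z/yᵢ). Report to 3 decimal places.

Incomes under z: ¥60,000, ¥90,000, ¥108,000, ¥156,000, ¥266,000, ¥312,000, ¥322,000, ¥402,000 (q = 8 of N = 11).
Log gaps: ln(442000/60000) = 1.9970; ln(442000/90000) = 1.5915; ln(442000/108000) = 1.4092; ln(442000/156000) = 1.0415; ln(442000/266000) = 0.5078; ln(442000/312000) = 0.3483; ln(442000/322000) = 0.3168; ln(442000/402000) = 0.0949.
W = 7.306834 / 11 = 0.664.

0.664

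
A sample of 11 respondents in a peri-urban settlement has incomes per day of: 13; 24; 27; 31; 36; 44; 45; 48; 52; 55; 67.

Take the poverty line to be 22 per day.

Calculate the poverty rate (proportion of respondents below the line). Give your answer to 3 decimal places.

1 of the 11 respondents have income below 22.
H = 1/11 = 0.091.

0.091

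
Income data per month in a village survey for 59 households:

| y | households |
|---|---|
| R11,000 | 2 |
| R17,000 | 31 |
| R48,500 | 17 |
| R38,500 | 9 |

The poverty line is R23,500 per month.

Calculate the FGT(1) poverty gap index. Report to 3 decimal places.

Incomes under z: 2×R11,000, 31×R17,000 (q = 33 of N = 59).
Shortfall ratios: (23500−11000)/23500 = 0.5319 (×2); (23500−17000)/23500 = 0.2766 (×31).
Sum of shortfalls = 9.638298; P₁ averages over all N: 9.638298 / 59 = 0.163.

0.163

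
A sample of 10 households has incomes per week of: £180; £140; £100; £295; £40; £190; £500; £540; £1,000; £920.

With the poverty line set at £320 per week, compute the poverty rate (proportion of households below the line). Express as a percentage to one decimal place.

6 of the 10 households have income below £320.
H = 6/10 = 60.0%.

60.0%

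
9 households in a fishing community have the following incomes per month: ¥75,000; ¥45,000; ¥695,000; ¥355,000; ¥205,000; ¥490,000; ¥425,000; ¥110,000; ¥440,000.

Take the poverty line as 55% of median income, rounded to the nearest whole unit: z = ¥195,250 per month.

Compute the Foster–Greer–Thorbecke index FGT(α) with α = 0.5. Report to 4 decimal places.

Below z: ¥45,000, ¥75,000, ¥110,000 (q = 3 of N = 9).
Relative gaps: (195250−45000)/195250 = 0.7695; (195250−75000)/195250 = 0.6159; (195250−110000)/195250 = 0.4366.
Raised to α = 0.5: 0.87723; 0.78478; 0.66077.
Sum = 2.322777; FGT(0.5) = 2.322777 / 9 = 0.2581.

0.2581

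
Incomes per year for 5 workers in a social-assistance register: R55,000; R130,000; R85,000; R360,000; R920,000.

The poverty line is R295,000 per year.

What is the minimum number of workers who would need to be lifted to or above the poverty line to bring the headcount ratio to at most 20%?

2

3 of the 5 workers are poor, so H = 3/5 = 0.600.
A headcount ratio of at most 20% allows at most ⌊0.20 × 5⌋ = 1 poor workers.
So at least 3 − 1 = 2 must be lifted.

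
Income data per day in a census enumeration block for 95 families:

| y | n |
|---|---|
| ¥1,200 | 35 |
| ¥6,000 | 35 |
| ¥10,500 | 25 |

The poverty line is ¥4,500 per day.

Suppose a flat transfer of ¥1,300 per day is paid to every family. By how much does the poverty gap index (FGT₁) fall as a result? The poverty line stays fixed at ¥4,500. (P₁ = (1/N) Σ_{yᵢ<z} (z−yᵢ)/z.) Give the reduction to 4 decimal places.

0.1064

Before: below the line — 35×¥1,200; poverty gap index (FGT₁) = 0.270175.
After the ¥1,300 transfer: below the line — 35×¥2,500; poverty gap index (FGT₁) = 0.163743.
Reduction = 0.270175 − 0.163743 = 0.1064.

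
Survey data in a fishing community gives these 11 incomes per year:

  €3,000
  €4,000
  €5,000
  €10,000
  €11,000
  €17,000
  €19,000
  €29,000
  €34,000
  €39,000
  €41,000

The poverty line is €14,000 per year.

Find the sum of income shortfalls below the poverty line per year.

€37,000

Below the line: €3,000, €4,000, €5,000, €10,000, €11,000 (q = 5 of N = 11).
Individual gaps: 14000−3000 = 11000; 14000−4000 = 10000; 14000−5000 = 9000; 14000−10000 = 4000; 14000−11000 = 3000.
Aggregate gap = €37,000.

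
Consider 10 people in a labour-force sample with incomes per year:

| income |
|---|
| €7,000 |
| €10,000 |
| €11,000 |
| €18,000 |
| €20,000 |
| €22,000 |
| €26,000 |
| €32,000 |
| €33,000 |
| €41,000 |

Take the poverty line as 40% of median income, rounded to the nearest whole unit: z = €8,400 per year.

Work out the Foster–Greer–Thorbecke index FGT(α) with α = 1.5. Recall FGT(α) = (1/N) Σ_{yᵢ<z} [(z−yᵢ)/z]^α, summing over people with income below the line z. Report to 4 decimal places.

Below the line: €7,000 (q = 1 of N = 10).
Normalized shortfalls: (8400−7000)/8400 = 0.1667.
Raised to α = 1.5: 0.06804.
Sum = 0.068041; FGT(1.5) = 0.068041 / 10 = 0.0068.

0.0068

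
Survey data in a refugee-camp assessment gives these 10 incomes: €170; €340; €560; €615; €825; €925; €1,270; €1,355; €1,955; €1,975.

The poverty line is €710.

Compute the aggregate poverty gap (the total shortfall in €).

Below the line: €170, €340, €560, €615 (q = 4 of N = 10).
Individual gaps: 710−170 = 540; 710−340 = 370; 710−560 = 150; 710−615 = 95.
Aggregate gap = €1,155.

€1,155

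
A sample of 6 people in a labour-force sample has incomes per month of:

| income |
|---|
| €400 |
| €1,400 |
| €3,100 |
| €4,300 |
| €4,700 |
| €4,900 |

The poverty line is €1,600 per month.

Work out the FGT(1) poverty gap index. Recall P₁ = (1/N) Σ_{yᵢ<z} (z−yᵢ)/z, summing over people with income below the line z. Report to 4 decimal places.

Below z: €400, €1,400 (q = 2 of N = 6).
Gap ratios (z−y)/z: (1600−400)/1600 = 0.7500; (1600−1400)/1600 = 0.1250.
Sum of shortfalls = 0.875000; P₁ averages over all N: 0.875000 / 6 = 0.1458.

0.1458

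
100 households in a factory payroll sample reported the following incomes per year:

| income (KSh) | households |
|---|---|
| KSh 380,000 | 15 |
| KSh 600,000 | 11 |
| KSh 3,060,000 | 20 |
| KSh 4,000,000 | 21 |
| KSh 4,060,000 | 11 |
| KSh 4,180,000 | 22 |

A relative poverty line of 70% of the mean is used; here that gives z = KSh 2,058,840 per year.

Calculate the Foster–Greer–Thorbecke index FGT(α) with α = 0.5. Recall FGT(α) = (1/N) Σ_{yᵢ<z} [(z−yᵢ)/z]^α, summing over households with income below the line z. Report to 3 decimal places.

0.228

Incomes under z: 15×KSh 380,000, 11×KSh 600,000 (q = 26 of N = 100).
Gap ratios (z−y)/z: (2058840−380000)/2058840 = 0.8154 (×15); (2058840−600000)/2058840 = 0.7086 (×11).
Raised to α = 0.5: 0.90301 (×15); 0.84177 (×11).
Sum = 22.804625; FGT(0.5) = 22.804625 / 100 = 0.228.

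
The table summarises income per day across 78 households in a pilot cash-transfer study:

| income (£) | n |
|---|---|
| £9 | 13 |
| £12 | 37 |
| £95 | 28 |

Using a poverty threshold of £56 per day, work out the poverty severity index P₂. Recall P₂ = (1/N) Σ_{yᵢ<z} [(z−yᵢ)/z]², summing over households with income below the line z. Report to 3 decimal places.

0.410

Below the line: 13×£9, 37×£12 (q = 50 of N = 78).
Shortfall ratios: (56−9)/56 = 0.8393 (×13); (56−12)/56 = 0.7857 (×37).
Squared: 0.7044 (×13); 0.6173 (×37).
Sum = 31.999043; P₂ = 31.999043 / 78 = 0.410.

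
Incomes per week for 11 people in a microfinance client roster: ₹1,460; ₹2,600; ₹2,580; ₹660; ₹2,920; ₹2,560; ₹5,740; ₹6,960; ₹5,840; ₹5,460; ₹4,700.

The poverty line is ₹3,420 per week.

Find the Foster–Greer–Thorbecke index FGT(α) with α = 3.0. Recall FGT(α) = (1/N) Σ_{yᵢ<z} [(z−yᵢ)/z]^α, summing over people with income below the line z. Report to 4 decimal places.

Below z: ₹660, ₹1,460, ₹2,560, ₹2,580, ₹2,600, ₹2,920 (q = 6 of N = 11).
Gap ratios (z−y)/z: (3420−660)/3420 = 0.8070; (3420−1460)/3420 = 0.5731; (3420−2560)/3420 = 0.2515; (3420−2580)/3420 = 0.2456; (3420−2600)/3420 = 0.2398; (3420−2920)/3420 = 0.1462.
Raised to α = 3.0: 0.52559; 0.18823; 0.01590; 0.01482; 0.01378; 0.00312.
Sum = 0.761449; FGT(3.0) = 0.761449 / 11 = 0.0692.

0.0692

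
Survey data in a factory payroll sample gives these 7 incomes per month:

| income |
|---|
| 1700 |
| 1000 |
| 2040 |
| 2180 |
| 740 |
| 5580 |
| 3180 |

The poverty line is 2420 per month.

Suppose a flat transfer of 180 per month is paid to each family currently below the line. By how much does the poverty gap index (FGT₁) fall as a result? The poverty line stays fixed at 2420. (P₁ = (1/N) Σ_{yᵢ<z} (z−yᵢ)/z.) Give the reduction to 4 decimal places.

0.0531

Before: below the line — 740, 1000, 1700, 2040, 2180; poverty gap index (FGT₁) = 0.262102.
After the 180 transfer: below the line — 920, 1180, 1880, 2220, 2360; poverty gap index (FGT₁) = 0.208973.
Reduction = 0.262102 − 0.208973 = 0.0531.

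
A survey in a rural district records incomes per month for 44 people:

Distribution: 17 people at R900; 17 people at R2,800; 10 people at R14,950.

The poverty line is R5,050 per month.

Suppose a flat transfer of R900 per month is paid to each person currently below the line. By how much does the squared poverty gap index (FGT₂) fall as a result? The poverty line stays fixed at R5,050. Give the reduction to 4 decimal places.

0.1500

Before: below the line — 17×R900, 17×R2,800; squared poverty gap index (FGT₂) = 0.337618.
After the R900 transfer: below the line — 17×R1,800, 17×R3,700; squared poverty gap index (FGT₂) = 0.187633.
Reduction = 0.337618 − 0.187633 = 0.1500.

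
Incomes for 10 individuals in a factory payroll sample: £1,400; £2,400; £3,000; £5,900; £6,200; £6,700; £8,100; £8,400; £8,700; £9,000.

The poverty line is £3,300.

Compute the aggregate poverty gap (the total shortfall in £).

Poor units: £1,400, £2,400, £3,000 (q = 3 of N = 10).
Individual gaps: 3300−1400 = 1900; 3300−2400 = 900; 3300−3000 = 300.
Aggregate gap = £3,100.

£3,100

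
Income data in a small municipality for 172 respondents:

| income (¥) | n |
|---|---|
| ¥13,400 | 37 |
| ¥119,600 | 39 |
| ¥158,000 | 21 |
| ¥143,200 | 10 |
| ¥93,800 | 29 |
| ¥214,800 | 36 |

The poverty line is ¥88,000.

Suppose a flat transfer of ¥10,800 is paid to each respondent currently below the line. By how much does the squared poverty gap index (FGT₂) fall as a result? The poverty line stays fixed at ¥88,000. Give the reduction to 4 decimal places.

0.0415

Before: below the line — 37×¥13,400; squared poverty gap index (FGT₂) = 0.154591.
After the ¥10,800 transfer: below the line — 37×¥24,200; squared poverty gap index (FGT₂) = 0.113070.
Reduction = 0.154591 − 0.113070 = 0.0415.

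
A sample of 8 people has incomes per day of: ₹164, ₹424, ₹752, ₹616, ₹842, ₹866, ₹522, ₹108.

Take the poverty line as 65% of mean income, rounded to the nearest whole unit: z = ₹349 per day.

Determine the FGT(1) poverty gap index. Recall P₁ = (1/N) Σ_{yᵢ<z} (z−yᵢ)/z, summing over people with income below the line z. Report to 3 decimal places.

0.153

Below z: ₹108, ₹164 (q = 2 of N = 8).
Normalized shortfalls: (349−108)/349 = 0.6905; (349−164)/349 = 0.5301.
Σ = 1.220630. Dividing by the full population N = 8 gives P₁ = 0.153.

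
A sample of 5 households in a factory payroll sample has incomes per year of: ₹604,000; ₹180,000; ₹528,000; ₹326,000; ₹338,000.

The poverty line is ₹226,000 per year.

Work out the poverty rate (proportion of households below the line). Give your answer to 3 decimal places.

0.200

1 of the 5 households have income below ₹226,000.
H = 1/5 = 0.200.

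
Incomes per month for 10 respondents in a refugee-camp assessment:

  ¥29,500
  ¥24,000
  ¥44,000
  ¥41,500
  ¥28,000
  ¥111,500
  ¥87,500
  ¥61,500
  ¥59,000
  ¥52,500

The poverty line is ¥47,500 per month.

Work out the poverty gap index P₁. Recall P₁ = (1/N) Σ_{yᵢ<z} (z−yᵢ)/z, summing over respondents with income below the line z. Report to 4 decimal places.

0.1484

Below z: ¥24,000, ¥28,000, ¥29,500, ¥41,500, ¥44,000 (q = 5 of N = 10).
Normalized shortfalls: (47500−24000)/47500 = 0.4947; (47500−28000)/47500 = 0.4105; (47500−29500)/47500 = 0.3789; (47500−41500)/47500 = 0.1263; (47500−44000)/47500 = 0.0737.
Sum of shortfalls = 1.484211; P₁ averages over all N: 1.484211 / 10 = 0.1484.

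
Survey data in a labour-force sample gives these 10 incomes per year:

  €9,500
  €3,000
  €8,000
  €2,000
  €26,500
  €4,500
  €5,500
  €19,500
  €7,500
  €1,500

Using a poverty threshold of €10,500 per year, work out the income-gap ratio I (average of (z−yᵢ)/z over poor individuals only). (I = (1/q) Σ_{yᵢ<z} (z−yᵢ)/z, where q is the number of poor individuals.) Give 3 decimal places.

0.506

Poor units: €1,500, €2,000, €3,000, €4,500, €5,500, €7,500, €8,000, €9,500 (q = 8 of N = 10).
Shortfall ratios (z−y)/z: 0.8571, 0.8095, 0.7143, 0.5714, 0.4762, 0.2857, 0.2381, 0.0952; sum = 4.047619.
I averages over the q = 8 poor units only: 4.047619 / 8 = 0.506.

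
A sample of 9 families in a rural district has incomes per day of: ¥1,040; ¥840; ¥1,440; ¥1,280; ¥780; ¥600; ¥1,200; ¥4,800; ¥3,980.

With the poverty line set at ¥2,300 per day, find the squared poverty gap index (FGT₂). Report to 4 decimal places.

0.2501

Below z: ¥600, ¥780, ¥840, ¥1,040, ¥1,200, ¥1,280, ¥1,440 (q = 7 of N = 9).
Shortfall ratios: (2300−600)/2300 = 0.7391; (2300−780)/2300 = 0.6609; (2300−840)/2300 = 0.6348; (2300−1040)/2300 = 0.5478; (2300−1200)/2300 = 0.4783; (2300−1280)/2300 = 0.4435; (2300−1440)/2300 = 0.3739.
Squared: 0.5463; 0.4367; 0.4029; 0.3001; 0.2287; 0.1967; 0.1398.
Sum = 2.251342; P₂ = 2.251342 / 9 = 0.2501.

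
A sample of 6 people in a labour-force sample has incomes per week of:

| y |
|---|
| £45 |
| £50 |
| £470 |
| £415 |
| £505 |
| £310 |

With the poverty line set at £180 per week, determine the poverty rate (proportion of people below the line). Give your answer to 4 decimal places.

2 of the 6 people have income below £180.
H = 2/6 = 0.3333.

0.3333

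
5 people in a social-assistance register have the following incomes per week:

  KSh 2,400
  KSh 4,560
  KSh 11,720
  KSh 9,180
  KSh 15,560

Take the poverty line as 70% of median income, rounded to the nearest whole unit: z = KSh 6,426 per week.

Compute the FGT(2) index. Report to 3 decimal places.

Incomes under z: KSh 2,400, KSh 4,560 (q = 2 of N = 5).
Relative gaps: (6426−2400)/6426 = 0.6265; (6426−4560)/6426 = 0.2904.
Squared: 0.3925; 0.0843.
Sum = 0.476846; P₂ = 0.476846 / 5 = 0.095.

0.095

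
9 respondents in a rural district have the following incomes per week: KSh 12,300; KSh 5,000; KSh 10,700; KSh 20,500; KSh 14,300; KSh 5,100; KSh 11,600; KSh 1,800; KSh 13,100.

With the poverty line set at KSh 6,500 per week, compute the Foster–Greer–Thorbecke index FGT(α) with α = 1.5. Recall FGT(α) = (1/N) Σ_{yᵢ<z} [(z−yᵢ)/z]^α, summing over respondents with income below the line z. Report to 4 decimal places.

Below z: KSh 1,800, KSh 5,000, KSh 5,100 (q = 3 of N = 9).
Relative gaps: (6500−1800)/6500 = 0.7231; (6500−5000)/6500 = 0.2308; (6500−5100)/6500 = 0.2154.
Raised to α = 1.5: 0.61486; 0.11086; 0.09996.
Sum = 0.825678; FGT(1.5) = 0.825678 / 9 = 0.0917.

0.0917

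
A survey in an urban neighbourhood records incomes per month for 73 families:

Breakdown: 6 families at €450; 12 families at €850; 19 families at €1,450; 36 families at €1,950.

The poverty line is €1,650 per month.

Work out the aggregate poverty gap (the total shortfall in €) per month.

€20,600

Below the line: 6×€450, 12×€850, 19×€1,450 (q = 37 of N = 73).
Individual gaps: 6×(1650−450) = 7200; 12×(1650−850) = 9600; 19×(1650−1450) = 3800.
Aggregate gap = €20,600.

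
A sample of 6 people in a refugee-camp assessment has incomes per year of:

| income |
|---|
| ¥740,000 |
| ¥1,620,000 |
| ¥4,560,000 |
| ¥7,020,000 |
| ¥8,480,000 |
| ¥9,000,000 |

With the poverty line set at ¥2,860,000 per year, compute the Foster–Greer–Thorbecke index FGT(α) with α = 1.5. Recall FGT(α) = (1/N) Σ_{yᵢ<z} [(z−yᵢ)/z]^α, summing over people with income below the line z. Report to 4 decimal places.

0.1539

Below z: ¥740,000, ¥1,620,000 (q = 2 of N = 6).
Normalized shortfalls: (2860000−740000)/2860000 = 0.7413; (2860000−1620000)/2860000 = 0.4336.
Raised to α = 1.5: 0.63820; 0.28549.
Sum = 0.923682; FGT(1.5) = 0.923682 / 6 = 0.1539.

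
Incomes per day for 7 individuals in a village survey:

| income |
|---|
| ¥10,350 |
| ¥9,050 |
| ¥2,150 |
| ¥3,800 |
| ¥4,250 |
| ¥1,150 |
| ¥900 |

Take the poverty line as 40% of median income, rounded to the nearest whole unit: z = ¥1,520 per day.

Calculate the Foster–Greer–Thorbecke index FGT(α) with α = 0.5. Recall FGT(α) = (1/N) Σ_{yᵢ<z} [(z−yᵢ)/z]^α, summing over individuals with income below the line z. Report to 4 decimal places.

Incomes under z: ¥900, ¥1,150 (q = 2 of N = 7).
Relative gaps: (1520−900)/1520 = 0.4079; (1520−1150)/1520 = 0.2434.
Raised to α = 0.5: 0.63867; 0.49338.
Sum = 1.132044; FGT(0.5) = 1.132044 / 7 = 0.1617.

0.1617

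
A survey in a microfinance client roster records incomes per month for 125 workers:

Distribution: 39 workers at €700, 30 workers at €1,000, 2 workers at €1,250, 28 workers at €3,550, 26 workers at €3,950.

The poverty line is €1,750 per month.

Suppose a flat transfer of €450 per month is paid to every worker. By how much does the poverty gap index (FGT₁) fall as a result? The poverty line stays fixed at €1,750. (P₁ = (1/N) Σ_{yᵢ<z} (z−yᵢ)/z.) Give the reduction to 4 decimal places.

Before: below the line — 39×€700, 30×€1,000, 2×€1,250; poverty gap index (FGT₁) = 0.294629.
After the €450 transfer: below the line — 39×€1,150, 30×€1,450, 2×€1,700; poverty gap index (FGT₁) = 0.148571.
Reduction = 0.294629 − 0.148571 = 0.1461.

0.1461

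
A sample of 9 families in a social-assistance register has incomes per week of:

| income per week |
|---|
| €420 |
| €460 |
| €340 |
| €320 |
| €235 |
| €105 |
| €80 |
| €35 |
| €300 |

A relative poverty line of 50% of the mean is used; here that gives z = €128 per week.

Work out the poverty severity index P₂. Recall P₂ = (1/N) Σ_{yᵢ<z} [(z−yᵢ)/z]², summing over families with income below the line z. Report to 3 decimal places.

Poor units: €35, €80, €105 (q = 3 of N = 9).
Shortfall ratios: (128−35)/128 = 0.7266; (128−80)/128 = 0.3750; (128−105)/128 = 0.1797.
Squared: 0.5279; 0.1406; 0.0323.
Sum = 0.700806; P₂ = 0.700806 / 9 = 0.078.

0.078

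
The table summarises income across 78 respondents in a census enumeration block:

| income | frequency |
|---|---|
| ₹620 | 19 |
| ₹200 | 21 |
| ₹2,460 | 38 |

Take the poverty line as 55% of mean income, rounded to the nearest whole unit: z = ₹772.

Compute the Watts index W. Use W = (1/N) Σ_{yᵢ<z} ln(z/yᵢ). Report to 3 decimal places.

0.417

Poor units: 21×₹200, 19×₹620 (q = 40 of N = 78).
Log gaps: ln(772/200) = 1.3507 (×21); ln(772/620) = 0.2193 (×19).
W = 32.530047 / 78 = 0.417.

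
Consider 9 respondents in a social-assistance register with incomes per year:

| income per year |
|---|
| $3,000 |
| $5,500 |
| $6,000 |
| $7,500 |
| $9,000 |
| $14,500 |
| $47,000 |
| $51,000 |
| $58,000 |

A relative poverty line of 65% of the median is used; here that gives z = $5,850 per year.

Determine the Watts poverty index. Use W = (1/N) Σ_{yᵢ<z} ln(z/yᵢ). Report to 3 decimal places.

Poor units: $3,000, $5,500 (q = 2 of N = 9).
Log gaps: ln(5850/3000) = 0.6678; ln(5850/5500) = 0.0617.
W = 0.729523 / 9 = 0.081.

0.081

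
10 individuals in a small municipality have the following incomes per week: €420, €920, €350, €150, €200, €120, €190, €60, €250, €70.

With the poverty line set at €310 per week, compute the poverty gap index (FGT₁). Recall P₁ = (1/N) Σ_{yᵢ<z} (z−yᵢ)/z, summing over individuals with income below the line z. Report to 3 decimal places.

0.365

Poor units: €60, €70, €120, €150, €190, €200, €250 (q = 7 of N = 10).
Relative gaps: (310−60)/310 = 0.8065; (310−70)/310 = 0.7742; (310−120)/310 = 0.6129; (310−150)/310 = 0.5161; (310−190)/310 = 0.3871; (310−200)/310 = 0.3548; (310−250)/310 = 0.1935.
Sum of shortfalls = 3.645161; P₁ averages over all N: 3.645161 / 10 = 0.365.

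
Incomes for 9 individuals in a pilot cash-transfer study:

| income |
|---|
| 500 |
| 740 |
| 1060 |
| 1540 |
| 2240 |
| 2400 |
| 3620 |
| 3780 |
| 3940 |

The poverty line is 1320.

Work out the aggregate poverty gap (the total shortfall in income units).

Below the line: 500, 740, 1060 (q = 3 of N = 9).
Individual gaps: 1320−500 = 820; 1320−740 = 580; 1320−1060 = 260.
Aggregate gap = 1660.

1660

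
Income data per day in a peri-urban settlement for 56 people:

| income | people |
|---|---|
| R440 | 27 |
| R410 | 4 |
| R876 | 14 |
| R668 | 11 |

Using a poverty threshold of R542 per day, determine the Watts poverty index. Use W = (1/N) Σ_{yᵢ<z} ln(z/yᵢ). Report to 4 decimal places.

0.1205

Incomes under z: 4×R410, 27×R440 (q = 31 of N = 56).
Log gaps: ln(542/410) = 0.2791 (×4); ln(542/440) = 0.2085 (×27).
W = 6.745700 / 56 = 0.1205.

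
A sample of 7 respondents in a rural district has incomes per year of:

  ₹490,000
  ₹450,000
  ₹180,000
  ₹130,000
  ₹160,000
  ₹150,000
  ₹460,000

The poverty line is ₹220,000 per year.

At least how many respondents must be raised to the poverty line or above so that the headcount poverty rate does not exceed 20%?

Currently q = 4 of N = 7 are below the line (H = 0.571).
A headcount ratio of at most 20% allows at most ⌊0.20 × 7⌋ = 1 poor respondents.
So at least 4 − 1 = 3 must be lifted.

3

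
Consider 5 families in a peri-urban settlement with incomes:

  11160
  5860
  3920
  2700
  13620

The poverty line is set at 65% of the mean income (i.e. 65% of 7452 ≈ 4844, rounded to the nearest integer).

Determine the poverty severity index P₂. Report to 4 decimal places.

Incomes under z: 2700, 3920 (q = 2 of N = 5).
Normalized shortfalls: (4844−2700)/4844 = 0.4426; (4844−3920)/4844 = 0.1908.
Squared: 0.1959; 0.0364.
Sum = 0.232289; P₂ = 0.232289 / 5 = 0.0465.

0.0465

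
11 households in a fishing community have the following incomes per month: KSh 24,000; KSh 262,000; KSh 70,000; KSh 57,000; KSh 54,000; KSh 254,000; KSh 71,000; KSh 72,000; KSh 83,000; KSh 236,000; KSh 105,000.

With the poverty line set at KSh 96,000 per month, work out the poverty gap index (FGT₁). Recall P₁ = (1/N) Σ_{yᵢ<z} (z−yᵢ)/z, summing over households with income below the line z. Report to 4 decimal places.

Incomes under z: KSh 24,000, KSh 54,000, KSh 57,000, KSh 70,000, KSh 71,000, KSh 72,000, KSh 83,000 (q = 7 of N = 11).
Normalized shortfalls: (96000−24000)/96000 = 0.7500; (96000−54000)/96000 = 0.4375; (96000−57000)/96000 = 0.4062; (96000−70000)/96000 = 0.2708; (96000−71000)/96000 = 0.2604; (96000−72000)/96000 = 0.2500; (96000−83000)/96000 = 0.1354.
Σ = 2.510417. Dividing by the full population N = 11 gives P₁ = 0.2282.

0.2282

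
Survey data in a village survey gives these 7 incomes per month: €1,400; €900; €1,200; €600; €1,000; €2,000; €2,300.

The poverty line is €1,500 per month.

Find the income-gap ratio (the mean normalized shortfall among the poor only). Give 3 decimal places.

0.320

Below z: €600, €900, €1,000, €1,200, €1,400 (q = 5 of N = 7).
Relative gaps: 0.6000, 0.4000, 0.3333, 0.2000, 0.0667; sum = 1.600000.
The income-gap ratio divides by q (the poor only): 1.600000 / 5 = 0.320.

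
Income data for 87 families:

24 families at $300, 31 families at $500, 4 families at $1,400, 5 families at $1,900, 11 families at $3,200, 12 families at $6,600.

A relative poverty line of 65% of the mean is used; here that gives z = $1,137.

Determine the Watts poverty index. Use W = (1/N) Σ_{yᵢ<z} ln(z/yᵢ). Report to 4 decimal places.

Below z: 24×$300, 31×$500 (q = 55 of N = 87).
ln(z/y) terms: ln(1137/300) = 1.3324 (×24); ln(1137/500) = 0.8215 (×31).
W = 57.444537 / 87 = 0.6603.

0.6603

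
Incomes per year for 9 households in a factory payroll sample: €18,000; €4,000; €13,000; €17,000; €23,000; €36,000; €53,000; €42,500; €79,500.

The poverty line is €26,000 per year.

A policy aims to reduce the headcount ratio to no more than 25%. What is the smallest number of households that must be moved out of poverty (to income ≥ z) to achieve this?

3

5 of the 9 households are poor, so H = 5/9 = 0.556.
A headcount ratio of at most 25% allows at most ⌊0.25 × 9⌋ = 2 poor households.
So at least 5 − 2 = 3 must be lifted.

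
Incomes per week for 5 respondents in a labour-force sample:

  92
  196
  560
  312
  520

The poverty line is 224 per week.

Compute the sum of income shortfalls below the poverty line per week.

Incomes under z: 92, 196 (q = 2 of N = 5).
Individual gaps: 224−92 = 132; 224−196 = 28.
Aggregate gap = 160.

160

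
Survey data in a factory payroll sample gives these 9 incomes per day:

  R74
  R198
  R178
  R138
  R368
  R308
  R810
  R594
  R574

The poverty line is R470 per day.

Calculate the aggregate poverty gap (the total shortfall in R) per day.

R1,556

Poor units: R74, R138, R178, R198, R308, R368 (q = 6 of N = 9).
Individual gaps: 470−74 = 396; 470−138 = 332; 470−178 = 292; 470−198 = 272; 470−308 = 162; 470−368 = 102.
Aggregate gap = R1,556.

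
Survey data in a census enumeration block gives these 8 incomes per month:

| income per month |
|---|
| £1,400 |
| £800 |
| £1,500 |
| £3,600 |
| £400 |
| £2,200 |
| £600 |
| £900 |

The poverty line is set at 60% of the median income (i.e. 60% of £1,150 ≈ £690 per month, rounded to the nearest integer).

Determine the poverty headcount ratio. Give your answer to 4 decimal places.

0.2500

2 of the 8 respondents have income below £690.
H = 2/8 = 0.2500.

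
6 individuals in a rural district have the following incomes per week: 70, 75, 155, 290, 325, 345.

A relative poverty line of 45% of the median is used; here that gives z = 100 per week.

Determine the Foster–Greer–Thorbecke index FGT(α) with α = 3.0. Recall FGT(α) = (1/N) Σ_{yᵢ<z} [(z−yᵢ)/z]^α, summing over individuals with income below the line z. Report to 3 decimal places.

Below z: 70, 75 (q = 2 of N = 6).
Normalized shortfalls: (100−70)/100 = 0.3000; (100−75)/100 = 0.2500.
Raised to α = 3.0: 0.02700; 0.01562.
Sum = 0.042625; FGT(3.0) = 0.042625 / 6 = 0.007.

0.007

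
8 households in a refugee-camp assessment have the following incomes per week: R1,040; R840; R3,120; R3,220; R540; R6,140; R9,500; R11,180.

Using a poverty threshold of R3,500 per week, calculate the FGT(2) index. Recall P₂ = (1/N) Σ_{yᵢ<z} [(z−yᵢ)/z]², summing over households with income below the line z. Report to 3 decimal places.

0.226

Below the line: R540, R840, R1,040, R3,120, R3,220 (q = 5 of N = 8).
Gap ratios (z−y)/z: (3500−540)/3500 = 0.8457; (3500−840)/3500 = 0.7600; (3500−1040)/3500 = 0.7029; (3500−3120)/3500 = 0.1086; (3500−3220)/3500 = 0.0800.
Squared: 0.7152; 0.5776; 0.4940; 0.0118; 0.0064.
Sum = 1.805029; P₂ = 1.805029 / 8 = 0.226.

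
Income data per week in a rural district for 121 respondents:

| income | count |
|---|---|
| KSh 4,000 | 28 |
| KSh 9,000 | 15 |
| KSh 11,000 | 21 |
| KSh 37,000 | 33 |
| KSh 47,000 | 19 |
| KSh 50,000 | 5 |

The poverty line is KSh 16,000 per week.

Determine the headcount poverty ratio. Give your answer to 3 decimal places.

64 of the 121 respondents have income below KSh 16,000.
H = 64/121 = 0.529.

0.529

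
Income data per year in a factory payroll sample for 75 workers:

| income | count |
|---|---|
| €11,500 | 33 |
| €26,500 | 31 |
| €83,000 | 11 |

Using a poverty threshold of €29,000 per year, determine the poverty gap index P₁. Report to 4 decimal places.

0.3011

Incomes under z: 33×€11,500, 31×€26,500 (q = 64 of N = 75).
Relative gaps: (29000−11500)/29000 = 0.6034 (×33); (29000−26500)/29000 = 0.0862 (×31).
Σ = 22.586207. Dividing by the full population N = 75 gives P₁ = 0.3011.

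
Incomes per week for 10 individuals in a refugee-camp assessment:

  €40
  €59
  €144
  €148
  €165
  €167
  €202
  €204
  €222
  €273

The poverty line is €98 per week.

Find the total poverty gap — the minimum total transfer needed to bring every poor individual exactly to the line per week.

€97

Below the line: €40, €59 (q = 2 of N = 10).
Individual gaps: 98−40 = 58; 98−59 = 39.
Aggregate gap = €97.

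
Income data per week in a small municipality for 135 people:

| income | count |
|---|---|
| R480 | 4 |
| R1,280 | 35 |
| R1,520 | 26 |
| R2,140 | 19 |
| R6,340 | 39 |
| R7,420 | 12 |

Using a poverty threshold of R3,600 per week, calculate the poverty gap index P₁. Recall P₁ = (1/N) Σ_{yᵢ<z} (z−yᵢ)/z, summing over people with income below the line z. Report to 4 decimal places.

0.3611

Below the line: 4×R480, 35×R1,280, 26×R1,520, 19×R2,140 (q = 84 of N = 135).
Relative gaps: (3600−480)/3600 = 0.8667 (×4); (3600−1280)/3600 = 0.6444 (×35); (3600−1520)/3600 = 0.5778 (×26); (3600−2140)/3600 = 0.4056 (×19).
Σ = 48.750000. Dividing by the full population N = 135 gives P₁ = 0.3611.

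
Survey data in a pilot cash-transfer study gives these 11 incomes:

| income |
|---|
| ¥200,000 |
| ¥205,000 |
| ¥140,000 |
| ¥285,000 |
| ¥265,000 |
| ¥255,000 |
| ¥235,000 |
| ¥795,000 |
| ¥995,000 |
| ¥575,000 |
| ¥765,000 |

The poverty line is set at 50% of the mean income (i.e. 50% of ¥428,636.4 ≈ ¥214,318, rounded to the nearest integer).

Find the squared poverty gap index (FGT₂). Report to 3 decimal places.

Below the line: ¥140,000, ¥200,000, ¥205,000 (q = 3 of N = 11).
Normalized shortfalls: (214318−140000)/214318 = 0.3468; (214318−200000)/214318 = 0.0668; (214318−205000)/214318 = 0.0435.
Squared: 0.1202; 0.0045; 0.0019.
Sum = 0.126600; P₂ = 0.126600 / 11 = 0.012.

0.012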